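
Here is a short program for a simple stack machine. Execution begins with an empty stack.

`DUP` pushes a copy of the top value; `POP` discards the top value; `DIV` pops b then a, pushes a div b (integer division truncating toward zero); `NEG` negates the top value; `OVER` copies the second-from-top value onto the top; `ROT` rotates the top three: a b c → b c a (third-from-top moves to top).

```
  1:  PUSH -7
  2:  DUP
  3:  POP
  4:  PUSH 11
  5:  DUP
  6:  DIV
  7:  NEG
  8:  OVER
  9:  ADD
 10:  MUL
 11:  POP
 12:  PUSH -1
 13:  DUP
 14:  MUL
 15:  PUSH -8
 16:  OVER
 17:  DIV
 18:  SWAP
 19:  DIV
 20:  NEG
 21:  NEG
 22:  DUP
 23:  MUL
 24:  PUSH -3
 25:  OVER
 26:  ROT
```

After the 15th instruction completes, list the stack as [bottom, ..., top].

[1, -8]

PUSH -7 -> [-7]
DUP     -> [-7, -7]
POP     -> [-7]
PUSH 11 -> [-7, 11]
DUP     -> [-7, 11, 11]
DIV     -> [-7, 1]
NEG     -> [-7, -1]
OVER    -> [-7, -1, -7]
ADD     -> [-7, -8]
MUL     -> [56]
POP     -> []
PUSH -1 -> [-1]
DUP     -> [-1, -1]
MUL     -> [1]
PUSH -8 -> [1, -8]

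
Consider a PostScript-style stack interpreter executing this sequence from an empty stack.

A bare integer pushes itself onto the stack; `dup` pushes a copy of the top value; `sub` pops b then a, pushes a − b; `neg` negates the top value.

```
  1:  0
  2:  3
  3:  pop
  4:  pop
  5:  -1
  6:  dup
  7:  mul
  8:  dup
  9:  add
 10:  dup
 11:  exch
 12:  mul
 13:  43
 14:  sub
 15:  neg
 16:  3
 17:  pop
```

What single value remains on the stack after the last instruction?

0    : [0]
3    : [0, 3]
pop  : [0]
pop  : []
-1   : [-1]
dup  : [-1, -1]
mul  : [1]
dup  : [1, 1]
add  : [2]
dup  : [2, 2]
exch : [2, 2]
mul  : [4]
43   : [4, 43]
sub  : [-39]
neg  : [39]
3    : [39, 3]
pop  : [39]

39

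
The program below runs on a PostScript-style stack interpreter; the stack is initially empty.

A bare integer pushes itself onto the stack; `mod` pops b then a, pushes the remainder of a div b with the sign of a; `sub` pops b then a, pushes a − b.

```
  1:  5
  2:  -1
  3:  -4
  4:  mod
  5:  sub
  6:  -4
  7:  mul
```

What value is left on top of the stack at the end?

5   : [5]
-1  : [5, -1]
-4  : [5, -1, -4]
mod : [5, -1]
sub : [6]
-4  : [6, -4]
mul : [-24]

-24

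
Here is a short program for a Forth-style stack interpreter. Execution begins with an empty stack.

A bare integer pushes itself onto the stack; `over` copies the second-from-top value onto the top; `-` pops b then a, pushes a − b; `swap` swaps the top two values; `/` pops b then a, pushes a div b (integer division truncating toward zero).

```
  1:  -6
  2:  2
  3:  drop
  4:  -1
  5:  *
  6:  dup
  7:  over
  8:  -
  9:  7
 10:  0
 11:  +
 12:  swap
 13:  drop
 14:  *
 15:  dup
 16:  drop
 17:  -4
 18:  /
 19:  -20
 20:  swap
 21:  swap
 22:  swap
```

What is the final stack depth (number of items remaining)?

-6   -> -6
2    -> -6 2
drop -> -6
-1   -> -6 -1
*    -> 6
dup  -> 6 6
over -> 6 6 6
-    -> 6 0
7    -> 6 0 7
0    -> 6 0 7 0
+    -> 6 0 7
swap -> 6 7 0
drop -> 6 7
*    -> 42
dup  -> 42 42
drop -> 42
-4   -> 42 -4
/    -> -10
-20  -> -10 -20
swap -> -20 -10
swap -> -10 -20
swap -> -20 -10

2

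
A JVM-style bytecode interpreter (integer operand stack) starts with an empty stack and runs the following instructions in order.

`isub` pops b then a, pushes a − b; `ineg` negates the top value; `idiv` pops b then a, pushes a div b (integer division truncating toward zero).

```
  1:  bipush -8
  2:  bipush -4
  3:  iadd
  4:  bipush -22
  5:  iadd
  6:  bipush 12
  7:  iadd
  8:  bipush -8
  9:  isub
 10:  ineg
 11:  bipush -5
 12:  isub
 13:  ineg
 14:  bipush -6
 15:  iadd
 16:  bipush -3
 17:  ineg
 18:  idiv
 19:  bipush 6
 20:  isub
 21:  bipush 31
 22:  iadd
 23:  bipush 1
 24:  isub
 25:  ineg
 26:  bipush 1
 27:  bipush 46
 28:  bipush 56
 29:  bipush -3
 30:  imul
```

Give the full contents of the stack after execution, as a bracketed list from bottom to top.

bipush -8   [-8]
bipush -4   [-8, -4]
iadd        [-12]
bipush -22  [-12, -22]
iadd        [-34]
bipush 12   [-34, 12]
iadd        [-22]
bipush -8   [-22, -8]
isub        [-14]
ineg        [14]
bipush -5   [14, -5]
isub        [19]
ineg        [-19]
bipush -6   [-19, -6]
iadd        [-25]
bipush -3   [-25, -3]
ineg        [-25, 3]
idiv        [-8]
bipush 6    [-8, 6]
isub        [-14]
bipush 31   [-14, 31]
iadd        [17]
bipush 1    [17, 1]
isub        [16]
ineg        [-16]
bipush 1    [-16, 1]
bipush 46   [-16, 1, 46]
bipush 56   [-16, 1, 46, 56]
bipush -3   [-16, 1, 46, 56, -3]
imul        [-16, 1, 46, -168]

[-16, 1, 46, -168]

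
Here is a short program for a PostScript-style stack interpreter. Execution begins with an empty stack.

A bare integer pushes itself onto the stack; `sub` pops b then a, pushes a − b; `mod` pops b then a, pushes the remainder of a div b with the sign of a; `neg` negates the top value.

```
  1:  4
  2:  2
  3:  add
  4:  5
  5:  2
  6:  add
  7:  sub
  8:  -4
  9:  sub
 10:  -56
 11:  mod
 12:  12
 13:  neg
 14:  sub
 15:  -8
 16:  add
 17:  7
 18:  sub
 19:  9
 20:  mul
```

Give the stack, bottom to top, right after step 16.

4   -> 4
2   -> 4 2
add -> 6
5   -> 6 5
2   -> 6 5 2
add -> 6 7
sub -> -1
-4  -> -1 -4
sub -> 3
-56 -> 3 -56
mod -> 3
12  -> 3 12
neg -> 3 -12
sub -> 15
-8  -> 15 -8
add -> 7

[7]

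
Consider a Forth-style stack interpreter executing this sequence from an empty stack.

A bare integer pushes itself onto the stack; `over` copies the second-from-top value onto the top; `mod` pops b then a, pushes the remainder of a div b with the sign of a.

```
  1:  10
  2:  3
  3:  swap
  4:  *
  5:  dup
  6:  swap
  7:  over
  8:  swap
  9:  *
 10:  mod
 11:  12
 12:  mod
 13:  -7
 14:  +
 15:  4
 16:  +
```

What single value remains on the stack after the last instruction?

3

10   -> 10
3    -> 10 3
swap -> 3 10
*    -> 30
dup  -> 30 30
swap -> 30 30
over -> 30 30 30
swap -> 30 30 30
*    -> 30 900
mod  -> 30
12   -> 30 12
mod  -> 6
-7   -> 6 -7
+    -> -1
4    -> -1 4
+    -> 3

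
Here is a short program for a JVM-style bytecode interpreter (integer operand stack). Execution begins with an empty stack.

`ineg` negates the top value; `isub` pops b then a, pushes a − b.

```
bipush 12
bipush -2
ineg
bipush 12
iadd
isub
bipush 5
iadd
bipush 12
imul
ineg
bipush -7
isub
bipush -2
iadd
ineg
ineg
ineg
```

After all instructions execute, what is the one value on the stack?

31

bipush 12  [12]
bipush -2  [12, -2]
ineg       [12, 2]
bipush 12  [12, 2, 12]
iadd       [12, 14]
isub       [-2]
bipush 5   [-2, 5]
iadd       [3]
bipush 12  [3, 12]
imul       [36]
ineg       [-36]
bipush -7  [-36, -7]
isub       [-29]
bipush -2  [-29, -2]
iadd       [-31]
ineg       [31]
ineg       [-31]
ineg       [31]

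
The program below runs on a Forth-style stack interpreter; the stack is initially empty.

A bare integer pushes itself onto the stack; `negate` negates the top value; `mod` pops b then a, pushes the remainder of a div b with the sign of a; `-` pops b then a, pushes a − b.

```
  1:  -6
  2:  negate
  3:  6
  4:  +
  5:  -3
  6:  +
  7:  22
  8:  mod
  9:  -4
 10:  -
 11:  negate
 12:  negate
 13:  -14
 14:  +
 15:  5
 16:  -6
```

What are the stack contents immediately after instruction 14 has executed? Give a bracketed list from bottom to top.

[-1]

-6     → -6
negate → 6
6      → 6 6
+      → 12
-3     → 12 -3
+      → 9
22     → 9 22
mod    → 9
-4     → 9 -4
-      → 13
negate → -13
negate → 13
-14    → 13 -14
+      → -1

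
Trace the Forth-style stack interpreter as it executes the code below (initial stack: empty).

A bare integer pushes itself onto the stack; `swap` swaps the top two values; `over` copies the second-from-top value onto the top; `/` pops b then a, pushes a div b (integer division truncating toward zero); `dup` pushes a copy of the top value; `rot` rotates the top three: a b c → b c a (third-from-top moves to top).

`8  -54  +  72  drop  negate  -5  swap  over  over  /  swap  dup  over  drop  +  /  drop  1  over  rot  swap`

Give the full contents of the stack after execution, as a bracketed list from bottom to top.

8      : 8
-54    : 8 -54
+      : -46
72     : -46 72
drop   : -46
negate : 46
-5     : 46 -5
swap   : -5 46
over   : -5 46 -5
over   : -5 46 -5 46
/      : -5 46 0
swap   : -5 0 46
dup    : -5 0 46 46
over   : -5 0 46 46 46
drop   : -5 0 46 46
+      : -5 0 92
/      : -5 0
drop   : -5
1      : -5 1
over   : -5 1 -5
rot    : 1 -5 -5
swap   : 1 -5 -5

[1, -5, -5]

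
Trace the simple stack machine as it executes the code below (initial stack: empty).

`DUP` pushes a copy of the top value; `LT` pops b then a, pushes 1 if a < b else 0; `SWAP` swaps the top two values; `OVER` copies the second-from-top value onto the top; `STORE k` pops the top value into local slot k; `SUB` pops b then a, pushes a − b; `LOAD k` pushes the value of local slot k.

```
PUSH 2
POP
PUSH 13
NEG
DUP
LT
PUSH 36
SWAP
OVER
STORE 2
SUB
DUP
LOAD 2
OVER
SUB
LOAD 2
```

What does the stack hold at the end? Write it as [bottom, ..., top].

PUSH 2   [2]
POP      []
PUSH 13  [13]
NEG      [-13]
DUP      [-13, -13]
LT       [0]
PUSH 36  [0, 36]
SWAP     [36, 0]
OVER     [36, 0, 36]
STORE 2  [36, 0]
SUB      [36]
DUP      [36, 36]
LOAD 2   [36, 36, 36]
OVER     [36, 36, 36, 36]
SUB      [36, 36, 0]
LOAD 2   [36, 36, 0, 36]

[36, 36, 0, 36]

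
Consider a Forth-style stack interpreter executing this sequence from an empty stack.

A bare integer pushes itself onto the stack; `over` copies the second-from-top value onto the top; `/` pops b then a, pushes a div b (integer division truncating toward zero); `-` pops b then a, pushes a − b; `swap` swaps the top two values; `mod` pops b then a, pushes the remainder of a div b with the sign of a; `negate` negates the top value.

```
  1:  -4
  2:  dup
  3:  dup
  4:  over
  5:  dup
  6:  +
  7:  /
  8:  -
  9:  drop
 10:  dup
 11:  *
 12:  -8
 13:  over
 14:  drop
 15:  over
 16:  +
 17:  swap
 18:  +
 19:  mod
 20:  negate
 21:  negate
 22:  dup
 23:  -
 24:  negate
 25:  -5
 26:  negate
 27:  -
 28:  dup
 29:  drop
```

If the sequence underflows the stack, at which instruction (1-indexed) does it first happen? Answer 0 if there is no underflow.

19

-4    -4
dup   -4 -4
dup   -4 -4 -4
over  -4 -4 -4 -4
dup   -4 -4 -4 -4 -4
+     -4 -4 -4 -8
/     -4 -4 0
-     -4 -4
drop  -4
dup   -4 -4
*     16
-8    16 -8
over  16 -8 16
drop  16 -8
over  16 -8 16
+     16 8
swap  8 16
+     24
mod  — needs 2 operands, stack has 1 → underflow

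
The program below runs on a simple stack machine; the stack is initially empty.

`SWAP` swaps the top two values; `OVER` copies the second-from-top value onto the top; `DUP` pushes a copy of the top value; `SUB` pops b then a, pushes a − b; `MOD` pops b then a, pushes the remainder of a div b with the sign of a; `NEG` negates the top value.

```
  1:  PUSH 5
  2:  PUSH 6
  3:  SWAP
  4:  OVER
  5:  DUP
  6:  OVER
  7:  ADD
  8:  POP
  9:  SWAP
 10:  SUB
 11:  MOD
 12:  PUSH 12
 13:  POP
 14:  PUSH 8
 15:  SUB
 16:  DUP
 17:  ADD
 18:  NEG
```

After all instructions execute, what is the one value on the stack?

PUSH 5  : [5]
PUSH 6  : [5, 6]
SWAP    : [6, 5]
OVER    : [6, 5, 6]
DUP     : [6, 5, 6, 6]
OVER    : [6, 5, 6, 6, 6]
ADD     : [6, 5, 6, 12]
POP     : [6, 5, 6]
SWAP    : [6, 6, 5]
SUB     : [6, 1]
MOD     : [0]
PUSH 12 : [0, 12]
POP     : [0]
PUSH 8  : [0, 8]
SUB     : [-8]
DUP     : [-8, -8]
ADD     : [-16]
NEG     : [16]

16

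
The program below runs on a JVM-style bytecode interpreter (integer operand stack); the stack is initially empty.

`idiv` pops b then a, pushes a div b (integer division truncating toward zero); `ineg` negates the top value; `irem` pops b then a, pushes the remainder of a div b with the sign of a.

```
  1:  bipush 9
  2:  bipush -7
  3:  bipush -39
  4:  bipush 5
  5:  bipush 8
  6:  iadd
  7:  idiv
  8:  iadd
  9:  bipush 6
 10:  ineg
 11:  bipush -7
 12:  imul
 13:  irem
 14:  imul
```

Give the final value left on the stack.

bipush 9    [9]
bipush -7   [9, -7]
bipush -39  [9, -7, -39]
bipush 5    [9, -7, -39, 5]
bipush 8    [9, -7, -39, 5, 8]
iadd        [9, -7, -39, 13]
idiv        [9, -7, -3]
iadd        [9, -10]
bipush 6    [9, -10, 6]
ineg        [9, -10, -6]
bipush -7   [9, -10, -6, -7]
imul        [9, -10, 42]
irem        [9, -10]
imul        [-90]

-90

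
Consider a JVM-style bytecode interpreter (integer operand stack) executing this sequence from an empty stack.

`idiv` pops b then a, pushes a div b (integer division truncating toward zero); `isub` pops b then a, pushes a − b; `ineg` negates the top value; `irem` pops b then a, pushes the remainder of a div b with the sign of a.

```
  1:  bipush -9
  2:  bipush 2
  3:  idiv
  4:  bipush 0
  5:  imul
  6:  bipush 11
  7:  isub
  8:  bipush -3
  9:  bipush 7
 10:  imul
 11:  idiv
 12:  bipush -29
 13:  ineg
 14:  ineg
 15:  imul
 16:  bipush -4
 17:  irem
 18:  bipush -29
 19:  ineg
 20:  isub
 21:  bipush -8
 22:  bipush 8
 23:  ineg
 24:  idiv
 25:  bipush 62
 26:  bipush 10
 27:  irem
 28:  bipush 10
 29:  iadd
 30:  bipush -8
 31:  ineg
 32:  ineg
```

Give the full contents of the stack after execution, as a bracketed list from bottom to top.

bipush -9  : [-9]
bipush 2   : [-9, 2]
idiv       : [-4]
bipush 0   : [-4, 0]
imul       : [0]
bipush 11  : [0, 11]
isub       : [-11]
bipush -3  : [-11, -3]
bipush 7   : [-11, -3, 7]
imul       : [-11, -21]
idiv       : [0]
bipush -29 : [0, -29]
ineg       : [0, 29]
ineg       : [0, -29]
imul       : [0]
bipush -4  : [0, -4]
irem       : [0]
bipush -29 : [0, -29]
ineg       : [0, 29]
isub       : [-29]
bipush -8  : [-29, -8]
bipush 8   : [-29, -8, 8]
ineg       : [-29, -8, -8]
idiv       : [-29, 1]
bipush 62  : [-29, 1, 62]
bipush 10  : [-29, 1, 62, 10]
irem       : [-29, 1, 2]
bipush 10  : [-29, 1, 2, 10]
iadd       : [-29, 1, 12]
bipush -8  : [-29, 1, 12, -8]
ineg       : [-29, 1, 12, 8]
ineg       : [-29, 1, 12, -8]

[-29, 1, 12, -8]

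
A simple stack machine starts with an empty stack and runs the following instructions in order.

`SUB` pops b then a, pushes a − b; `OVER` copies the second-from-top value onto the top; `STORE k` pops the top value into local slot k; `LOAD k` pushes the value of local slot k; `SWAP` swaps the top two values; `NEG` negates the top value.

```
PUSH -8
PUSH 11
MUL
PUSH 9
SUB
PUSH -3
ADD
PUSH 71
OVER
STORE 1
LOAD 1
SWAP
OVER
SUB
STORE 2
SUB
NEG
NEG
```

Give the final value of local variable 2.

171

PUSH -8 : [-8]
PUSH 11 : [-8, 11]
MUL     : [-88]
PUSH 9  : [-88, 9]
SUB     : [-97]
PUSH -3 : [-97, -3]
ADD     : [-100]
PUSH 71 : [-100, 71]
OVER    : [-100, 71, -100]
STORE 1 : [-100, 71]
LOAD 1  : [-100, 71, -100]
SWAP    : [-100, -100, 71]
OVER    : [-100, -100, 71, -100]
SUB     : [-100, -100, 171]
STORE 2 : [-100, -100]
SUB     : [0]
NEG     : [0]
NEG     : [0]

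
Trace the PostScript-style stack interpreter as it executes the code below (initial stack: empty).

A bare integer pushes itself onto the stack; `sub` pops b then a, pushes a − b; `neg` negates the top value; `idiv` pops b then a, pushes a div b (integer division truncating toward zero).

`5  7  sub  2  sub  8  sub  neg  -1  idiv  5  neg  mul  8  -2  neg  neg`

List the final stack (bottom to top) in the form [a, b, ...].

5    -> 5
7    -> 5 7
sub  -> -2
2    -> -2 2
sub  -> -4
8    -> -4 8
sub  -> -12
neg  -> 12
-1   -> 12 -1
idiv -> -12
5    -> -12 5
neg  -> -12 -5
mul  -> 60
8    -> 60 8
-2   -> 60 8 -2
neg  -> 60 8 2
neg  -> 60 8 -2

[60, 8, -2]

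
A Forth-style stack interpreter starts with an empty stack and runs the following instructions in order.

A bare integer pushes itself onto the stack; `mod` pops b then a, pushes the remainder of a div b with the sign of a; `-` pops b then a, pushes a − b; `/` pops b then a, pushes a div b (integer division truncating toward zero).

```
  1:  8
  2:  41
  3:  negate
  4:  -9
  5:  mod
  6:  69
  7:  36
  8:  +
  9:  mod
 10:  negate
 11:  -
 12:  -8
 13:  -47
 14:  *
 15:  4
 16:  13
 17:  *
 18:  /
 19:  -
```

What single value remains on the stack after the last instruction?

-4

8       8
41      8 41
negate  8 -41
-9      8 -41 -9
mod     8 -5
69      8 -5 69
36      8 -5 69 36
+       8 -5 105
mod     8 -5
negate  8 5
-       3
-8      3 -8
-47     3 -8 -47
*       3 376
4       3 376 4
13      3 376 4 13
*       3 376 52
/       3 7
-       -4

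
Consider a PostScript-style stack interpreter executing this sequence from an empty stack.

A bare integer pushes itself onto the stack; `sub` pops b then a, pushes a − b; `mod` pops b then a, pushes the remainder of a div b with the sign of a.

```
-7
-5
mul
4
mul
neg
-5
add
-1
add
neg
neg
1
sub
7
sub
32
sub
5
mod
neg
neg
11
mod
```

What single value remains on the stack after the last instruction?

-1

-7  → [-7]
-5  → [-7, -5]
mul → [35]
4   → [35, 4]
mul → [140]
neg → [-140]
-5  → [-140, -5]
add → [-145]
-1  → [-145, -1]
add → [-146]
neg → [146]
neg → [-146]
1   → [-146, 1]
sub → [-147]
7   → [-147, 7]
sub → [-154]
32  → [-154, 32]
sub → [-186]
5   → [-186, 5]
mod → [-1]
neg → [1]
neg → [-1]
11  → [-1, 11]
mod → [-1]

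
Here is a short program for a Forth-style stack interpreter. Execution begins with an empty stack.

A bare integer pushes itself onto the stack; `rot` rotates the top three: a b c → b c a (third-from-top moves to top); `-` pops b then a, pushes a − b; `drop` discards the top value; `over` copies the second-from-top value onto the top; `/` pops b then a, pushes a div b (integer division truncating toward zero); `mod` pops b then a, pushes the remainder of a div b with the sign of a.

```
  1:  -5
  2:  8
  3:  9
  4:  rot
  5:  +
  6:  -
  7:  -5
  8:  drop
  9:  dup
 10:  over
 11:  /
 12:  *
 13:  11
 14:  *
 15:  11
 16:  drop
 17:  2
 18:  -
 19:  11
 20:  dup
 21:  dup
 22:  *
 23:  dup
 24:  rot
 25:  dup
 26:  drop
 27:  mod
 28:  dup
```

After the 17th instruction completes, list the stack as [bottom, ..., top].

[44, 2]

-5    [-5]
8     [-5, 8]
9     [-5, 8, 9]
rot   [8, 9, -5]
+     [8, 4]
-     [4]
-5    [4, -5]
drop  [4]
dup   [4, 4]
over  [4, 4, 4]
/     [4, 1]
*     [4]
11    [4, 11]
*     [44]
11    [44, 11]
drop  [44]
2     [44, 2]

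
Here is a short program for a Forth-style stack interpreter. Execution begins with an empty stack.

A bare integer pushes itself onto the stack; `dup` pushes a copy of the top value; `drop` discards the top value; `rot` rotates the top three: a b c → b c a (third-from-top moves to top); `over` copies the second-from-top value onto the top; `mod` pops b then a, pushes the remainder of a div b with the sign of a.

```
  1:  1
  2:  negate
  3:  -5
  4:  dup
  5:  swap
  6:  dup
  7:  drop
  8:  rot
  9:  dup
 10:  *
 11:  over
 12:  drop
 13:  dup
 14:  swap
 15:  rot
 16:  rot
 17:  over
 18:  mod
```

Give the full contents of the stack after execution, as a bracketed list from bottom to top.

1       [1]
negate  [-1]
-5      [-1, -5]
dup     [-1, -5, -5]
swap    [-1, -5, -5]
dup     [-1, -5, -5, -5]
drop    [-1, -5, -5]
rot     [-5, -5, -1]
dup     [-5, -5, -1, -1]
*       [-5, -5, 1]
over    [-5, -5, 1, -5]
drop    [-5, -5, 1]
dup     [-5, -5, 1, 1]
swap    [-5, -5, 1, 1]
rot     [-5, 1, 1, -5]
rot     [-5, 1, -5, 1]
over    [-5, 1, -5, 1, -5]
mod     [-5, 1, -5, 1]

[-5, 1, -5, 1]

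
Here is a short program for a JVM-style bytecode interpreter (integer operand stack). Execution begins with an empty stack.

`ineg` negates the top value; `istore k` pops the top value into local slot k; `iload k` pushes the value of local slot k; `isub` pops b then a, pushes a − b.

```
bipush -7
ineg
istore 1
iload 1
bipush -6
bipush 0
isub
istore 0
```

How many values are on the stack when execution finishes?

bipush -7 → -7
ineg      → 7
istore 1  → (empty)
iload 1   → 7
bipush -6 → 7 -6
bipush 0  → 7 -6 0
isub      → 7 -6
istore 0  → 7

1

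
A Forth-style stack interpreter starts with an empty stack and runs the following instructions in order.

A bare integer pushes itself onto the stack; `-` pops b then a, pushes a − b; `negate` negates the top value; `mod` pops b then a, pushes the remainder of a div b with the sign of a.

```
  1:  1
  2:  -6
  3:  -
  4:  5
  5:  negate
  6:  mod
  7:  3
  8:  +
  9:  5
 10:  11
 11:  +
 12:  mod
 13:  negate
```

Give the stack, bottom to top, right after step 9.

[5, 5]

1       1
-6      1 -6
-       7
5       7 5
negate  7 -5
mod     2
3       2 3
+       5
5       5 5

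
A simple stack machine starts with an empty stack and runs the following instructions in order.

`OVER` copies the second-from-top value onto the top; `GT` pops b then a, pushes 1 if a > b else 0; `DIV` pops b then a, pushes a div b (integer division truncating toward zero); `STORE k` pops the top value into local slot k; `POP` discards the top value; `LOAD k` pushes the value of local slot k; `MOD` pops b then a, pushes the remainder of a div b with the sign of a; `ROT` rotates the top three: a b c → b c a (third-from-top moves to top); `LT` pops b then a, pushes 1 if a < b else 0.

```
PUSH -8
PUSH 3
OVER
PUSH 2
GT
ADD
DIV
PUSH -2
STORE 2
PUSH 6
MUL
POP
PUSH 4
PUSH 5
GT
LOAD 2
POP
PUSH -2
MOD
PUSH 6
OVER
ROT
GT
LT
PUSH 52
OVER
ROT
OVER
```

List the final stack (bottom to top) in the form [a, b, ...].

PUSH -8 → -8
PUSH 3  → -8 3
OVER    → -8 3 -8
PUSH 2  → -8 3 -8 2
GT      → -8 3 0
ADD     → -8 3
DIV     → -2
PUSH -2 → -2 -2
STORE 2 → -2
PUSH 6  → -2 6
MUL     → -12
POP     → (empty)
PUSH 4  → 4
PUSH 5  → 4 5
GT      → 0
LOAD 2  → 0 -2
POP     → 0
PUSH -2 → 0 -2
MOD     → 0
PUSH 6  → 0 6
OVER    → 0 6 0
ROT     → 6 0 0
GT      → 6 0
LT      → 0
PUSH 52 → 0 52
OVER    → 0 52 0
ROT     → 52 0 0
OVER    → 52 0 0 0

[52, 0, 0, 0]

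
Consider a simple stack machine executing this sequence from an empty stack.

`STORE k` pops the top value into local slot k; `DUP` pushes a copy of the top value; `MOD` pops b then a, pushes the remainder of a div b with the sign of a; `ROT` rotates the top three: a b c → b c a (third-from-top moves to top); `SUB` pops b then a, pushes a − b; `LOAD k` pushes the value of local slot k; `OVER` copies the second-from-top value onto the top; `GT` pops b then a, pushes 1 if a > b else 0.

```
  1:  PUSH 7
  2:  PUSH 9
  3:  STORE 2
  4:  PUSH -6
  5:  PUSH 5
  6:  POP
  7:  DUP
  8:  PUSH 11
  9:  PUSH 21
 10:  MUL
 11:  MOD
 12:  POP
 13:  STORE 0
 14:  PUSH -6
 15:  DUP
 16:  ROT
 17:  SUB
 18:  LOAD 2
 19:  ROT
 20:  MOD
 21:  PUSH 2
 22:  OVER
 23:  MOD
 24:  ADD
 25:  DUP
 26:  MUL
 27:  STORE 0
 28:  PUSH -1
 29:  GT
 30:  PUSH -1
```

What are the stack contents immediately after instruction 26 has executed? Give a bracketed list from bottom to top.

[-13, 25]

PUSH 7  -> 7
PUSH 9  -> 7 9
STORE 2 -> 7
PUSH -6 -> 7 -6
PUSH 5  -> 7 -6 5
POP     -> 7 -6
DUP     -> 7 -6 -6
PUSH 11 -> 7 -6 -6 11
PUSH 21 -> 7 -6 -6 11 21
MUL     -> 7 -6 -6 231
MOD     -> 7 -6 -6
POP     -> 7 -6
STORE 0 -> 7
PUSH -6 -> 7 -6
DUP     -> 7 -6 -6
ROT     -> -6 -6 7
SUB     -> -6 -13
LOAD 2  -> -6 -13 9
ROT     -> -13 9 -6
MOD     -> -13 3
PUSH 2  -> -13 3 2
OVER    -> -13 3 2 3
MOD     -> -13 3 2
ADD     -> -13 5
DUP     -> -13 5 5
MUL     -> -13 25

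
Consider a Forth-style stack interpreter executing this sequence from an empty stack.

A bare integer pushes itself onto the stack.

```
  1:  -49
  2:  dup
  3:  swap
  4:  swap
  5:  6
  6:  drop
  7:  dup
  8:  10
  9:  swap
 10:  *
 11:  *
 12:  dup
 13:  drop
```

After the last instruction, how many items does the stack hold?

2

-49   -49
dup   -49 -49
swap  -49 -49
swap  -49 -49
6     -49 -49 6
drop  -49 -49
dup   -49 -49 -49
10    -49 -49 -49 10
swap  -49 -49 10 -49
*     -49 -49 -490
*     -49 24010
dup   -49 24010 24010
drop  -49 24010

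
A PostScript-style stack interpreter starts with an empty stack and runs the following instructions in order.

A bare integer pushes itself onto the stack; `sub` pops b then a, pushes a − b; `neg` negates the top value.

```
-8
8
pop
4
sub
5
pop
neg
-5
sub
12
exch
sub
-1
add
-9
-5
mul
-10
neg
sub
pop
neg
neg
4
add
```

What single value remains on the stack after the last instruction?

-8   -> -8
8    -> -8 8
pop  -> -8
4    -> -8 4
sub  -> -12
5    -> -12 5
pop  -> -12
neg  -> 12
-5   -> 12 -5
sub  -> 17
12   -> 17 12
exch -> 12 17
sub  -> -5
-1   -> -5 -1
add  -> -6
-9   -> -6 -9
-5   -> -6 -9 -5
mul  -> -6 45
-10  -> -6 45 -10
neg  -> -6 45 10
sub  -> -6 35
pop  -> -6
neg  -> 6
neg  -> -6
4    -> -6 4
add  -> -2

-2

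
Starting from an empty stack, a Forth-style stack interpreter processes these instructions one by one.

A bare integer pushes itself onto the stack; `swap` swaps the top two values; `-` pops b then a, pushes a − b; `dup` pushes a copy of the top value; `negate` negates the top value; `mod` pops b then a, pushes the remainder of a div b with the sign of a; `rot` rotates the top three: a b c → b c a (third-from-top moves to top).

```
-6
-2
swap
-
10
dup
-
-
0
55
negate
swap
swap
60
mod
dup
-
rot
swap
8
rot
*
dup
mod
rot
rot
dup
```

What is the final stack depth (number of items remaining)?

4

-6     : [-6]
-2     : [-6, -2]
swap   : [-2, -6]
-      : [4]
10     : [4, 10]
dup    : [4, 10, 10]
-      : [4, 0]
-      : [4]
0      : [4, 0]
55     : [4, 0, 55]
negate : [4, 0, -55]
swap   : [4, -55, 0]
swap   : [4, 0, -55]
60     : [4, 0, -55, 60]
mod    : [4, 0, -55]
dup    : [4, 0, -55, -55]
-      : [4, 0, 0]
rot    : [0, 0, 4]
swap   : [0, 4, 0]
8      : [0, 4, 0, 8]
rot    : [0, 0, 8, 4]
*      : [0, 0, 32]
dup    : [0, 0, 32, 32]
mod    : [0, 0, 0]
rot    : [0, 0, 0]
rot    : [0, 0, 0]
dup    : [0, 0, 0, 0]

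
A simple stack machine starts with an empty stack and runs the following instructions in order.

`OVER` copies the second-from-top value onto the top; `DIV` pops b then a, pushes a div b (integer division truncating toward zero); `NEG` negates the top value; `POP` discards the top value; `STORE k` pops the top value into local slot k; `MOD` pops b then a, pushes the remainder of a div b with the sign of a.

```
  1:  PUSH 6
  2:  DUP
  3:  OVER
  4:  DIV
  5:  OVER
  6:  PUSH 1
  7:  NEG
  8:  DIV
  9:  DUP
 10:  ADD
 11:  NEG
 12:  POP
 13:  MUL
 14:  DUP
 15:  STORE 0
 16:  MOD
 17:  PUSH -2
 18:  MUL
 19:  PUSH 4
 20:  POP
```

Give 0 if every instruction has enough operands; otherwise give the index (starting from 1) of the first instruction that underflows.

PUSH 6   6
DUP      6 6
OVER     6 6 6
DIV      6 1
OVER     6 1 6
PUSH 1   6 1 6 1
NEG      6 1 6 -1
DIV      6 1 -6
DUP      6 1 -6 -6
ADD      6 1 -12
NEG      6 1 12
POP      6 1
MUL      6
DUP      6 6
STORE 0  6
MOD  — needs 2 operands, stack has 1 → underflow

16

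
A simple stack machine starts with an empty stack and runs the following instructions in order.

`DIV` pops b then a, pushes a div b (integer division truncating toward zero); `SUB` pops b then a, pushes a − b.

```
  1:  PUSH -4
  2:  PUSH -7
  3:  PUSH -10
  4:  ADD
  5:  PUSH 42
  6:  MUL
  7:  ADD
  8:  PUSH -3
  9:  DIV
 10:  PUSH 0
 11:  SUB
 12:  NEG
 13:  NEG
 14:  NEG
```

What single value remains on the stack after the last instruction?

PUSH -4  → [-4]
PUSH -7  → [-4, -7]
PUSH -10 → [-4, -7, -10]
ADD      → [-4, -17]
PUSH 42  → [-4, -17, 42]
MUL      → [-4, -714]
ADD      → [-718]
PUSH -3  → [-718, -3]
DIV      → [239]
PUSH 0   → [239, 0]
SUB      → [239]
NEG      → [-239]
NEG      → [239]
NEG      → [-239]

-239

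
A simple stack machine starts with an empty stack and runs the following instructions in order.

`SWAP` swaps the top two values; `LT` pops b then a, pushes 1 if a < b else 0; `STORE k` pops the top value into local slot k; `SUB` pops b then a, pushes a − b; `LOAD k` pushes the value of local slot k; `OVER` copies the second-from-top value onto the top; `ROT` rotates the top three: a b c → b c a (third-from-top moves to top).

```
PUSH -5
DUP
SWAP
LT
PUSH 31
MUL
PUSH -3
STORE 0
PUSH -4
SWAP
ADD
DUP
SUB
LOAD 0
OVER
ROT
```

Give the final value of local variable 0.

PUSH -5 → -5
DUP     → -5 -5
SWAP    → -5 -5
LT      → 0
PUSH 31 → 0 31
MUL     → 0
PUSH -3 → 0 -3
STORE 0 → 0
PUSH -4 → 0 -4
SWAP    → -4 0
ADD     → -4
DUP     → -4 -4
SUB     → 0
LOAD 0  → 0 -3
OVER    → 0 -3 0
ROT     → -3 0 0

-3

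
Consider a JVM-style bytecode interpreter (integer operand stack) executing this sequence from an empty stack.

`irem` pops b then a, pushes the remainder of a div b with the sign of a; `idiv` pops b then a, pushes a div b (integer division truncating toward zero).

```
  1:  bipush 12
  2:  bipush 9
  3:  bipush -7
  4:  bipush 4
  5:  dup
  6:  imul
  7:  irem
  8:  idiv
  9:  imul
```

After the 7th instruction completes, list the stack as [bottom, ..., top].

bipush 12 : [12]
bipush 9  : [12, 9]
bipush -7 : [12, 9, -7]
bipush 4  : [12, 9, -7, 4]
dup       : [12, 9, -7, 4, 4]
imul      : [12, 9, -7, 16]
irem      : [12, 9, -7]

[12, 9, -7]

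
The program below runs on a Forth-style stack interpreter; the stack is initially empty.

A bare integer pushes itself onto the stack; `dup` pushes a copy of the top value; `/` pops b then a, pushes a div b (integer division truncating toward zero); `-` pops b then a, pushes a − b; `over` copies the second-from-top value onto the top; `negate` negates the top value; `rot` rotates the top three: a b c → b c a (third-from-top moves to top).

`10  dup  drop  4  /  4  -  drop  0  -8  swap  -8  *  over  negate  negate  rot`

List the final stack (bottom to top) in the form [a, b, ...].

10     : 10
dup    : 10 10
drop   : 10
4      : 10 4
/      : 2
4      : 2 4
-      : -2
drop   : (empty)
0      : 0
-8     : 0 -8
swap   : -8 0
-8     : -8 0 -8
*      : -8 0
over   : -8 0 -8
negate : -8 0 8
negate : -8 0 -8
rot    : 0 -8 -8

[0, -8, -8]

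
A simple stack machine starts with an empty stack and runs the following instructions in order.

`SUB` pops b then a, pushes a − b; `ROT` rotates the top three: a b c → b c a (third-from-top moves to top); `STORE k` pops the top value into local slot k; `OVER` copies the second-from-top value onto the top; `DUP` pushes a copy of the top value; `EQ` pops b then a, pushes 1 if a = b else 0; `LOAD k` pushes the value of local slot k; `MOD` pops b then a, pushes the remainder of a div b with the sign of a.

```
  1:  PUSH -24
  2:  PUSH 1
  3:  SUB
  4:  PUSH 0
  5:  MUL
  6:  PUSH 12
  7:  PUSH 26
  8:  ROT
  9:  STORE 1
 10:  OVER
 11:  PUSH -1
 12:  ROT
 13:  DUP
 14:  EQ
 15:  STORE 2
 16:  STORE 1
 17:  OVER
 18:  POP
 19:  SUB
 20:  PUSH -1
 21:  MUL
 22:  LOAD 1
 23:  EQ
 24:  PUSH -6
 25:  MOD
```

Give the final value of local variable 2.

1

PUSH -24  -24
PUSH 1    -24 1
SUB       -25
PUSH 0    -25 0
MUL       0
PUSH 12   0 12
PUSH 26   0 12 26
ROT       12 26 0
STORE 1   12 26
OVER      12 26 12
PUSH -1   12 26 12 -1
ROT       12 12 -1 26
DUP       12 12 -1 26 26
EQ        12 12 -1 1
STORE 2   12 12 -1
STORE 1   12 12
OVER      12 12 12
POP       12 12
SUB       0
PUSH -1   0 -1
MUL       0
LOAD 1    0 -1
EQ        0
PUSH -6   0 -6
MOD       0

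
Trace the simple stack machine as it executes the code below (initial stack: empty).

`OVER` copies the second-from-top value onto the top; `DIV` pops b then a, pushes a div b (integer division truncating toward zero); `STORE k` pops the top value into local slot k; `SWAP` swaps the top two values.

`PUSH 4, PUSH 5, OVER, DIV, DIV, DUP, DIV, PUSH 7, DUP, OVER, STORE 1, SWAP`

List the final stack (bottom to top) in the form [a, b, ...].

PUSH 4   4
PUSH 5   4 5
OVER     4 5 4
DIV      4 1
DIV      4
DUP      4 4
DIV      1
PUSH 7   1 7
DUP      1 7 7
OVER     1 7 7 7
STORE 1  1 7 7
SWAP     1 7 7

[1, 7, 7]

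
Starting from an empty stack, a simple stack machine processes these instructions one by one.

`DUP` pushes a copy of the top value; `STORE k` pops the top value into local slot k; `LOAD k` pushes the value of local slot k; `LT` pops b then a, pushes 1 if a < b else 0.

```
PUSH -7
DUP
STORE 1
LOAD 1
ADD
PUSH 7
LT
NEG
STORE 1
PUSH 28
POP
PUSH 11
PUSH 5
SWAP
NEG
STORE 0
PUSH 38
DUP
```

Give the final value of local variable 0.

PUSH -7 → [-7]
DUP     → [-7, -7]
STORE 1 → [-7]
LOAD 1  → [-7, -7]
ADD     → [-14]
PUSH 7  → [-14, 7]
LT      → [1]
NEG     → [-1]
STORE 1 → []
PUSH 28 → [28]
POP     → []
PUSH 11 → [11]
PUSH 5  → [11, 5]
SWAP    → [5, 11]
NEG     → [5, -11]
STORE 0 → [5]
PUSH 38 → [5, 38]
DUP     → [5, 38, 38]

-11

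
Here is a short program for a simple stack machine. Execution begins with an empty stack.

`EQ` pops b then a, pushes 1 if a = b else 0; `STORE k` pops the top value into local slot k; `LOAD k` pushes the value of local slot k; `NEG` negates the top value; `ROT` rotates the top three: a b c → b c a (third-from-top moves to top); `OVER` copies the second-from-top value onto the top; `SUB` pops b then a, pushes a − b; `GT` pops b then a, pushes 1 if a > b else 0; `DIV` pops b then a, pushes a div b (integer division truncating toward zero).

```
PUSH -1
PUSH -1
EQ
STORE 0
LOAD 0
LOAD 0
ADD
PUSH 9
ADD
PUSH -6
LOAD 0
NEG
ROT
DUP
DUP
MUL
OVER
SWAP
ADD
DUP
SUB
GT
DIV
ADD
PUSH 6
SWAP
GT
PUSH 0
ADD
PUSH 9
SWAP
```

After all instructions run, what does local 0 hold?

PUSH -1 → [-1]
PUSH -1 → [-1, -1]
EQ      → [1]
STORE 0 → []
LOAD 0  → [1]
LOAD 0  → [1, 1]
ADD     → [2]
PUSH 9  → [2, 9]
ADD     → [11]
PUSH -6 → [11, -6]
LOAD 0  → [11, -6, 1]
NEG     → [11, -6, -1]
ROT     → [-6, -1, 11]
DUP     → [-6, -1, 11, 11]
DUP     → [-6, -1, 11, 11, 11]
MUL     → [-6, -1, 11, 121]
OVER    → [-6, -1, 11, 121, 11]
SWAP    → [-6, -1, 11, 11, 121]
ADD     → [-6, -1, 11, 132]
DUP     → [-6, -1, 11, 132, 132]
SUB     → [-6, -1, 11, 0]
GT      → [-6, -1, 1]
DIV     → [-6, -1]
ADD     → [-7]
PUSH 6  → [-7, 6]
SWAP    → [6, -7]
GT      → [1]
PUSH 0  → [1, 0]
ADD     → [1]
PUSH 9  → [1, 9]
SWAP    → [9, 1]

1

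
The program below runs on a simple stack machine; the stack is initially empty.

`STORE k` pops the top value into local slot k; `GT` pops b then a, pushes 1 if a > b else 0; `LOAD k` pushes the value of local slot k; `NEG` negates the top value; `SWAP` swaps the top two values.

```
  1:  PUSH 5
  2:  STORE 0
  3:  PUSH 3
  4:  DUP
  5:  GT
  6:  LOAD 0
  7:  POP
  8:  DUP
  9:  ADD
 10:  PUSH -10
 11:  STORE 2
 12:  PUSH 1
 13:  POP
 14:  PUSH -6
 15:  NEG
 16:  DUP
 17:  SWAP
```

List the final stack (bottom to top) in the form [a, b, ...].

PUSH 5   → [5]
STORE 0  → []
PUSH 3   → [3]
DUP      → [3, 3]
GT       → [0]
LOAD 0   → [0, 5]
POP      → [0]
DUP      → [0, 0]
ADD      → [0]
PUSH -10 → [0, -10]
STORE 2  → [0]
PUSH 1   → [0, 1]
POP      → [0]
PUSH -6  → [0, -6]
NEG      → [0, 6]
DUP      → [0, 6, 6]
SWAP     → [0, 6, 6]

[0, 6, 6]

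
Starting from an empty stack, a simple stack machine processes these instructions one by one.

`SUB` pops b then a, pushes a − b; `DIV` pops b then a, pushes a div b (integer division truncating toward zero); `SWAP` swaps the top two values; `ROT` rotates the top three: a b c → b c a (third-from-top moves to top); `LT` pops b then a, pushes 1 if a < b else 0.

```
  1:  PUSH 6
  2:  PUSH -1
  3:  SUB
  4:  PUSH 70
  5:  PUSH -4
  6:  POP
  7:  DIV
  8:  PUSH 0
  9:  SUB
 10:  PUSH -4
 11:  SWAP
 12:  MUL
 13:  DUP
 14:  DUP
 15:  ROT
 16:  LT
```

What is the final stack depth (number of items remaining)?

2

PUSH 6   6
PUSH -1  6 -1
SUB      7
PUSH 70  7 70
PUSH -4  7 70 -4
POP      7 70
DIV      0
PUSH 0   0 0
SUB      0
PUSH -4  0 -4
SWAP     -4 0
MUL      0
DUP      0 0
DUP      0 0 0
ROT      0 0 0
LT       0 0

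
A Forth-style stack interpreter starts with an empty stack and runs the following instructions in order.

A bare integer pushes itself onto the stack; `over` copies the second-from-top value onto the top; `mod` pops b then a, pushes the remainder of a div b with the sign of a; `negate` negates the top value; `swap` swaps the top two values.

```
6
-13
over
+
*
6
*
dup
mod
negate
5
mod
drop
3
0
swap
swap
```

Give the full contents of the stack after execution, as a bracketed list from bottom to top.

6      -> [6]
-13    -> [6, -13]
over   -> [6, -13, 6]
+      -> [6, -7]
*      -> [-42]
6      -> [-42, 6]
*      -> [-252]
dup    -> [-252, -252]
mod    -> [0]
negate -> [0]
5      -> [0, 5]
mod    -> [0]
drop   -> []
3      -> [3]
0      -> [3, 0]
swap   -> [0, 3]
swap   -> [3, 0]

[3, 0]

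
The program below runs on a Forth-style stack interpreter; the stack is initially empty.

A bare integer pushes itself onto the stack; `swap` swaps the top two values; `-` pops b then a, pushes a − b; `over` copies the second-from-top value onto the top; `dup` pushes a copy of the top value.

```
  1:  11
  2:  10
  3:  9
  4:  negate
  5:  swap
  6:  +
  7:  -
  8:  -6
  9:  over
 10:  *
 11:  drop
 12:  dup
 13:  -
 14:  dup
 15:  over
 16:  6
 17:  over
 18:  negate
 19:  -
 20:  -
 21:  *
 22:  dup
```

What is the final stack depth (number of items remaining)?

3

11     → 11
10     → 11 10
9      → 11 10 9
negate → 11 10 -9
swap   → 11 -9 10
+      → 11 1
-      → 10
-6     → 10 -6
over   → 10 -6 10
*      → 10 -60
drop   → 10
dup    → 10 10
-      → 0
dup    → 0 0
over   → 0 0 0
6      → 0 0 0 6
over   → 0 0 0 6 0
negate → 0 0 0 6 0
-      → 0 0 0 6
-      → 0 0 -6
*      → 0 0
dup    → 0 0 0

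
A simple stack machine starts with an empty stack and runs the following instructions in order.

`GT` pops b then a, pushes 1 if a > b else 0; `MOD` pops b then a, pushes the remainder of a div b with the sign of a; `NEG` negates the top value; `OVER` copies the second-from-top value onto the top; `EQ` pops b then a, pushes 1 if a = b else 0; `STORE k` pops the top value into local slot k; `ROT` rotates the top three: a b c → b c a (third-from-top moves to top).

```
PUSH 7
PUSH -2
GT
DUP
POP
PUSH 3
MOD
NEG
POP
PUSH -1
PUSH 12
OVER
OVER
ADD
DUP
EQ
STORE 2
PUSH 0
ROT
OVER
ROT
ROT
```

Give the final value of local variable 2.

PUSH 7  → 7
PUSH -2 → 7 -2
GT      → 1
DUP     → 1 1
POP     → 1
PUSH 3  → 1 3
MOD     → 1
NEG     → -1
POP     → (empty)
PUSH -1 → -1
PUSH 12 → -1 12
OVER    → -1 12 -1
OVER    → -1 12 -1 12
ADD     → -1 12 11
DUP     → -1 12 11 11
EQ      → -1 12 1
STORE 2 → -1 12
PUSH 0  → -1 12 0
ROT     → 12 0 -1
OVER    → 12 0 -1 0
ROT     → 12 -1 0 0
ROT     → 12 0 0 -1

1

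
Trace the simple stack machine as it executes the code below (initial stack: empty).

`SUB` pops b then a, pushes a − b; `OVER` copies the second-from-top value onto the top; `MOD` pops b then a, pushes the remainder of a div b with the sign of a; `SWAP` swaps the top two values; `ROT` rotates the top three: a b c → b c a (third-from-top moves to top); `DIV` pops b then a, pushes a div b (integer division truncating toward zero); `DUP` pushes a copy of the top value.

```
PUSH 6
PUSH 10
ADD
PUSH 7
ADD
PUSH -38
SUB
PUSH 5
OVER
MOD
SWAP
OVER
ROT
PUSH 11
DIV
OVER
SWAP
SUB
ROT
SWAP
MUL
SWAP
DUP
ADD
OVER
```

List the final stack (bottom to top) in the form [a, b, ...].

[305, 10, 305]

PUSH 6   : 6
PUSH 10  : 6 10
ADD      : 16
PUSH 7   : 16 7
ADD      : 23
PUSH -38 : 23 -38
SUB      : 61
PUSH 5   : 61 5
OVER     : 61 5 61
MOD      : 61 5
SWAP     : 5 61
OVER     : 5 61 5
ROT      : 61 5 5
PUSH 11  : 61 5 5 11
DIV      : 61 5 0
OVER     : 61 5 0 5
SWAP     : 61 5 5 0
SUB      : 61 5 5
ROT      : 5 5 61
SWAP     : 5 61 5
MUL      : 5 305
SWAP     : 305 5
DUP      : 305 5 5
ADD      : 305 10
OVER     : 305 10 305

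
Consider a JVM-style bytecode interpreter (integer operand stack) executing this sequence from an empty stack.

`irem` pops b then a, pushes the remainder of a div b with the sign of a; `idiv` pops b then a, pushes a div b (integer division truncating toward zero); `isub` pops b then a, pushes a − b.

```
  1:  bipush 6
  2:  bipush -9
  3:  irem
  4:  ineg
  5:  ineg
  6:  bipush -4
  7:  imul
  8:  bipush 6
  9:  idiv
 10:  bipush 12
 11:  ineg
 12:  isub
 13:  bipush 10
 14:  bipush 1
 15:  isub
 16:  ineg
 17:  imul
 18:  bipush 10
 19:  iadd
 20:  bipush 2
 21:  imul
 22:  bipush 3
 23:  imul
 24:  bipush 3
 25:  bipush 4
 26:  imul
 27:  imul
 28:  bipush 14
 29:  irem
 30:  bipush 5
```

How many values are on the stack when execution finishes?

2

bipush 6  : 6
bipush -9 : 6 -9
irem      : 6
ineg      : -6
ineg      : 6
bipush -4 : 6 -4
imul      : -24
bipush 6  : -24 6
idiv      : -4
bipush 12 : -4 12
ineg      : -4 -12
isub      : 8
bipush 10 : 8 10
bipush 1  : 8 10 1
isub      : 8 9
ineg      : 8 -9
imul      : -72
bipush 10 : -72 10
iadd      : -62
bipush 2  : -62 2
imul      : -124
bipush 3  : -124 3
imul      : -372
bipush 3  : -372 3
bipush 4  : -372 3 4
imul      : -372 12
imul      : -4464
bipush 14 : -4464 14
irem      : -12
bipush 5  : -12 5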